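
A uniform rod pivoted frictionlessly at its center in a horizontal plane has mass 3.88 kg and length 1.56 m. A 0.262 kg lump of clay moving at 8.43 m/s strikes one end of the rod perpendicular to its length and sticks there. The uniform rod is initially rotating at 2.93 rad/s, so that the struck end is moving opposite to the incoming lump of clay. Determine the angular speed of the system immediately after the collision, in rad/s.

About the pivot the impulsive forces during the collision are internal, so angular momentum about that axis is conserved.
I_p = (1/12)(3.88)(1.56)² = 0.7869 kg·m². Taking the sense of the lump of clay's angular momentum as positive, L_{lump} = m v R = (0.262)(8.43)(1.56/2) = 1.723 kg·m²/s.
L_i = −I_p ω_p + m v R = −(0.7869)(2.93) + 1.723 = -0.5828 kg·m²/s.
After sticking, I_f = I_p + m R² = 0.7869 + (0.262)(1.56/2)² = 0.9463 kg·m².
ω_f = L_i / I_f = -0.5828 / 0.9463 = -0.6158 rad/s.

|ω_f| ≈ 0.616 rad/s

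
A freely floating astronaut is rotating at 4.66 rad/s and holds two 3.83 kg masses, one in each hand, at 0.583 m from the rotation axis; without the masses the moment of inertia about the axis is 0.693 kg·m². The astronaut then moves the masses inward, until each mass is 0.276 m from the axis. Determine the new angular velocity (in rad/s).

ω₂ ≈ 12.0 rad/s

No external torque acts about the spin axis, so angular momentum is conserved.
I₁ = 0.693 + 2(3.83)(0.583)² = 3.297 kg·m²; I₂ = 0.693 + 2(3.83)(0.276)² = 1.277 kg·m².
ω₂ = I₁ω₁ / I₂ = (3.297)(4.66 rad/s) / (1.277) = 12.03 rad/s.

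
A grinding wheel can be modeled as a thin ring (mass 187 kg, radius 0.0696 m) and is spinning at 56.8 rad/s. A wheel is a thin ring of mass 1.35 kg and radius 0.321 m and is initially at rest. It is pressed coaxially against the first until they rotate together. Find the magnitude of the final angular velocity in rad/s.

|ω_f| ≈ 49.2 rad/s

No external torque acts about the common axis, so total angular momentum is conserved.
Moments of inertia: I_A = (187)(0.0696)² = 0.9059 kg·m²; I_B = (1.35)(0.321)² = 0.1391 kg·m².
Taking A's sense as positive: L = (0.9059)(56.8) = 51.45 kg·m²·rad/s.
Combined I = 0.9059 + 0.1391 = 1.045 kg·m².
ω_f = L / I = 51.45 / 1.045 = 49.24 rad/s.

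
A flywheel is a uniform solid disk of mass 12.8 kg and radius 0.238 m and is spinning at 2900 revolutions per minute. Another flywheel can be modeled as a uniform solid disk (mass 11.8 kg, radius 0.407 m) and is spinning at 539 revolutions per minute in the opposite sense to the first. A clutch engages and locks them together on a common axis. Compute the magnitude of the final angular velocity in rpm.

|ω_f| ≈ 391 rpm

No external torque acts about the common axis, so total angular momentum is conserved.
Moments of inertia: I_A = ½(12.8)(0.238)² = 0.3625 kg·m²; I_B = ½(11.8)(0.407)² = 0.9773 kg·m².
Taking A's sense as positive: L = (0.3625)(2900) − (0.9773)(539) = 524.5 kg·m²·rpm.
Combined I = 0.3625 + 0.9773 = 1.340 kg·m².
ω_f = L / I = 524.5 / 1.340 = 391.5 rpm.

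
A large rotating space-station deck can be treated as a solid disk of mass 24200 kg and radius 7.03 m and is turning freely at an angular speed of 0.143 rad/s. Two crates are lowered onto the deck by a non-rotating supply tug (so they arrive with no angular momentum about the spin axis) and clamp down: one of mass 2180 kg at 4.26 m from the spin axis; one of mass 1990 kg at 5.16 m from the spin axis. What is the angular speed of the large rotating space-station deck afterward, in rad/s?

ω_f ≈ 0.124 rad/s

No external torque acts about the spin axis; L_before = L_after.
I_p = ½(24200)(7.03)² = 5.980e+05 kg·m².
Added inertia Σmr² = (2180)(4.26)² + (1990)(5.16)² = 92550 kg·m²; I_f = 5.980e+05 + 92550 = 6.905e+05 kg·m².
ω_f = I_p ω_i / I_f = (5.980e+05)(0.143) / 6.905e+05 = 0.1238 rad/s.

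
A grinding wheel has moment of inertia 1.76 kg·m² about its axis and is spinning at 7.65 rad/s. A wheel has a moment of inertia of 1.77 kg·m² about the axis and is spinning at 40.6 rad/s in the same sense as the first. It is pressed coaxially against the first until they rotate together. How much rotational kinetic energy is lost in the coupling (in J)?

No external torque acts about the common axis, so total angular momentum is conserved.
Taking A's sense as positive: L = (1.760)(7.65) + (1.770)(40.6) = 85.33 kg·m²·rad/s.
Combined I = 1.760 + 1.770 = 3.530 kg·m².
ω_f = L / I = 85.33 / 3.530 = 24.17 rad/s.
KE_i = ½ΣIω² = 1510 J; KE_f = ½(3.530)(24.17)² = 1031 J.

ΔKE lost ≈ 479 J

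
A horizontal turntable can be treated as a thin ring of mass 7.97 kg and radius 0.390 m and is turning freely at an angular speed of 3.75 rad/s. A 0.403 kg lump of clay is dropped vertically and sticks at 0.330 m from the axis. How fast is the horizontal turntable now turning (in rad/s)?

ω_f ≈ 3.62 rad/s

The added mass arrives with no angular momentum about the axis, and any external torque about the axis is negligible, so the system's angular momentum is conserved.
I_p = (7.97)(0.390)² = 1.212 kg·m².
Added inertia Σmr² = (0.403)(0.330)² = 0.04389 kg·m²; I_f = 1.212 + 0.04389 = 1.256 kg·m².
ω_f = I_p ω_i / I_f = (1.212)(3.75) / 1.256 = 3.619 rad/s.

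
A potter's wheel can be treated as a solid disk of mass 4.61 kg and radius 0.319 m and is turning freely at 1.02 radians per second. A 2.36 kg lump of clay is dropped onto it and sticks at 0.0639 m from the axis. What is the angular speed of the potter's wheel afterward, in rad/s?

No external torque acts about the axis; L_before = L_after.
I_p = ½(4.61)(0.319)² = 0.2346 kg·m².
Added inertia Σmr² = (2.36)(0.0639)² = 0.009636 kg·m²; I_f = 0.2346 + 0.009636 = 0.2442 kg·m².
ω_f = I_p ω_i / I_f = (0.2346)(1.02) / 0.2442 = 0.9797 rad/s.

ω_f ≈ 0.980 rad/s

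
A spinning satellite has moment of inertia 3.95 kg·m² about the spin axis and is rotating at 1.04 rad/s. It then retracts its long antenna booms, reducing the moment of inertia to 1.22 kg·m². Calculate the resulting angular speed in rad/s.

ω₂ ≈ 3.37 rad/s

No external torque acts about the spin axis, so angular momentum is conserved.
ω₂ = I₁ω₁ / I₂ = (3.950)(1.04 rad/s) / (1.220) = 3.367 rad/s.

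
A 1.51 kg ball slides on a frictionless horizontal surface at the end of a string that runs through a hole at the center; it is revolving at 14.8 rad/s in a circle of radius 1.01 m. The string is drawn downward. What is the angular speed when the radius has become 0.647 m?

No torque about the axis ⇒ m r₁² ω₁ = m r₂² ω₂.
ω₂ = ω₁ (r₁/r₂)² = (14.8)(1.01/0.647)² = 36.07 rad/s.

ω₂ ≈ 36.1 rad/s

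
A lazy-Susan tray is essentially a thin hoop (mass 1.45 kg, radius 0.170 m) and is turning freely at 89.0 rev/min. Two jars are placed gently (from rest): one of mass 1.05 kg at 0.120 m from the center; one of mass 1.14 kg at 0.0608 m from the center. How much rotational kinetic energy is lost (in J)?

energy lost ≈ 0.575 J

The added mass arrives with no angular momentum about the center, and any external torque about the center is negligible, so the system's angular momentum is conserved.
I_p = (1.45)(0.170)² = 0.04191 kg·m².
Added inertia Σmr² = (1.05)(0.120)² + (1.14)(0.0608)² = 0.01933 kg·m²; I_f = 0.04191 + 0.01933 = 0.06124 kg·m².
ω_f = I_p ω_i / I_f = (0.04191)(89.0) / 0.06124 = 60.90 rpm.
KE_i = ½(0.04191)(9.320 rad/s)² = 1.820 J; KE_f = ½(0.06124)(6.378)² = 1.245 J.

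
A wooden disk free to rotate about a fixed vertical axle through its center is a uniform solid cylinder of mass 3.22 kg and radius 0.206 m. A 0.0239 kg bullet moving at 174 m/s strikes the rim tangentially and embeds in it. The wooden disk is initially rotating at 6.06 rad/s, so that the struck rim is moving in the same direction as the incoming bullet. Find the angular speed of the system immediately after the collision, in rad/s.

|ω_f| ≈ 18.3 rad/s

About the axle the impulsive forces during the collision are internal, so angular momentum about that axis is conserved.
I_p = ½(3.22)(0.206)² = 0.06832 kg·m². Taking the sense of the bullet's angular momentum as positive, L_{bullet} = m v R = (0.0239)(174)(0.206) = 0.8567 kg·m²/s.
L_i = +I_p ω_p + m v R = +(0.06832)(6.06) + 0.8567 = 1.271 kg·m²/s.
After sticking, I_f = I_p + m R² = 0.06832 + (0.0239)(0.206)² = 0.06934 kg·m².
ω_f = L_i / I_f = 1.271 / 0.06934 = 18.33 rad/s.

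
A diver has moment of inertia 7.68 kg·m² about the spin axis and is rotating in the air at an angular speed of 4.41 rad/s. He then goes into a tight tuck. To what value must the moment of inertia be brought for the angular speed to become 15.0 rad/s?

I₂ ≈ 2.26 kg·m²

No external torque acts about the spin axis, so angular momentum is conserved.
I₂ = I₁ω₁ / ω₂ = (7.68)(4.41) / (15.0) = 2.258 kg·m².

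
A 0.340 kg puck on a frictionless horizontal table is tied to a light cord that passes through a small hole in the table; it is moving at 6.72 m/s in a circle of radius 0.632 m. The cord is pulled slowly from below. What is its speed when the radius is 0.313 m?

v₂ ≈ 13.6 m/s

Central (radial) force ⇒ zero torque about the center ⇒ m v r is constant.
v₂ = v₁ r₁ / r₂ = (6.72)(0.632) / (0.313) = 13.57 m/s.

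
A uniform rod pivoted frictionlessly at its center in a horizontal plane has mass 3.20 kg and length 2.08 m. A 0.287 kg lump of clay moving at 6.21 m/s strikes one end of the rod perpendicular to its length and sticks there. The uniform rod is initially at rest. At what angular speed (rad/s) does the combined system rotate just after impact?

The axle reaction passes through the pivot and exerts no torque about it; angular momentum about the pivot is conserved through the impact.
I_p = (1/12)(3.20)(2.08)² = 1.154 kg·m². Taking the sense of the lump of clay's angular momentum as positive, L_{lump} = m v R = (0.287)(6.21)(2.08/2) = 1.854 kg·m²/s.
L_i = 0 + 1.854 = 1.854 kg·m²/s.
After sticking, I_f = I_p + m R² = 1.154 + (0.287)(2.08/2)² = 1.464 kg·m².
ω_f = L_i / I_f = 1.854 / 1.464 = 1.266 rad/s.

|ω_f| ≈ 1.27 rad/s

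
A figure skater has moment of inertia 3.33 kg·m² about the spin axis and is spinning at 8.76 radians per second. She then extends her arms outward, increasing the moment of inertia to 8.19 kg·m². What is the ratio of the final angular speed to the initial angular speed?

Angular momentum about the spin axis is conserved since the torque about it is zero.
ω₂/ω₁ = I₁/I₂ = 3.330 / 8.190 = 0.4066.

ω₂/ω₁ ≈ 0.407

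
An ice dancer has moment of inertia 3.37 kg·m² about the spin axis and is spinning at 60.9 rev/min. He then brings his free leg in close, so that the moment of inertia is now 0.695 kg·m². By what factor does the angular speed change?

ω₂/ω₁ ≈ 4.85

With no external torque about the axis, L is conserved: I₁ω₁ = I₂ω₂.
ω₂/ω₁ = I₁/I₂ = 3.370 / 0.6950 = 4.849.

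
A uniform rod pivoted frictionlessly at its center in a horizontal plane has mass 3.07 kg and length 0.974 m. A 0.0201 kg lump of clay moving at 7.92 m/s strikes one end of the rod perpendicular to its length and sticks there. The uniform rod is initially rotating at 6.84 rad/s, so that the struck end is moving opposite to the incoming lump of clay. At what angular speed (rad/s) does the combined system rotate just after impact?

About the pivot the impulsive forces during the collision are internal, so angular momentum about that axis is conserved.
I_p = (1/12)(3.07)(0.974)² = 0.2427 kg·m². Taking the sense of the lump of clay's angular momentum as positive, L_{lump} = m v R = (0.0201)(7.92)(0.974/2) = 0.07753 kg·m²/s.
L_i = −I_p ω_p + m v R = −(0.2427)(6.84) + 0.07753 = -1.583 kg·m²/s.
After sticking, I_f = I_p + m R² = 0.2427 + (0.0201)(0.974/2)² = 0.2475 kg·m².
ω_f = L_i / I_f = -1.583 / 0.2475 = -6.395 rad/s.

|ω_f| ≈ 6.39 rad/s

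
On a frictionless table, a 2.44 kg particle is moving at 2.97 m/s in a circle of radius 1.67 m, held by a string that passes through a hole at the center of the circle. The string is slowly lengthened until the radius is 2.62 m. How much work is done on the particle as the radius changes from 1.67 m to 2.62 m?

W ≈ -6.39 J

The only horizontal force on the mass is along the cord (radial), so it exerts no torque about the hole and angular momentum m v r is conserved.
v₂ = v₁ r₁ / r₂ = (2.97)(1.67) / (2.62) = 1.893 m/s.
W = ΔKE = ½m(v₂² − v₁²) = -6.389 J.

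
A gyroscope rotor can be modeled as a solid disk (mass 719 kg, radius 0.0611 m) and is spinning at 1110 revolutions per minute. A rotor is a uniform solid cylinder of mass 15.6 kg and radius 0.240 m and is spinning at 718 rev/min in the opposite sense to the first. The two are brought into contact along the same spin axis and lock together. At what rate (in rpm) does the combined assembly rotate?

|ω_f| ≈ 652 rpm

The coupling torques are internal; angular momentum about the shared axis is conserved.
Moments of inertia: I_A = ½(719)(0.0611)² = 1.342 kg·m²; I_B = ½(15.6)(0.240)² = 0.4493 kg·m².
Taking A's sense as positive: L = (1.342)(1110) − (0.4493)(718) = 1167 kg·m²·rpm.
Combined I = 1.342 + 0.4493 = 1.791 kg·m².
ω_f = L / I = 1167 / 1.791 = 651.5 rpm.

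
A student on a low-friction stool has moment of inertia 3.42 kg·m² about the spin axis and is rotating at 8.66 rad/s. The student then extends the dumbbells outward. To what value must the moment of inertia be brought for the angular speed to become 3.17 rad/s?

No external torque acts about the spin axis, so angular momentum is conserved.
I₂ = I₁ω₁ / ω₂ = (3.42)(8.66) / (3.17) = 9.343 kg·m².

I₂ ≈ 9.34 kg·m²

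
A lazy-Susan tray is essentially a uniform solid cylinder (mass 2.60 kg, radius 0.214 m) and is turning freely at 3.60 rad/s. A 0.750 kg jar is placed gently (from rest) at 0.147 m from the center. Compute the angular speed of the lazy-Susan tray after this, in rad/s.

ω_f ≈ 2.83 rad/s

No external torque acts about the center; L_before = L_after.
I_p = ½(2.60)(0.214)² = 0.05953 kg·m².
Added inertia Σmr² = (0.750)(0.147)² = 0.01621 kg·m²; I_f = 0.05953 + 0.01621 = 0.07574 kg·m².
ω_f = I_p ω_i / I_f = (0.05953)(3.60) / 0.07574 = 2.830 rad/s.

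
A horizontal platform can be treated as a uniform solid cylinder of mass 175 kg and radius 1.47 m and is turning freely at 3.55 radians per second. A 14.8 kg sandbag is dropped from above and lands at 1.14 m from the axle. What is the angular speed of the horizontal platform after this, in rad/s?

ω_f ≈ 3.22 rad/s

No external torque acts about the axle; L_before = L_after.
I_p = ½(175)(1.47)² = 189.1 kg·m².
Added inertia Σmr² = (14.8)(1.14)² = 19.23 kg·m²; I_f = 189.1 + 19.23 = 208.3 kg·m².
ω_f = I_p ω_i / I_f = (189.1)(3.55) / 208.3 = 3.222 rad/s.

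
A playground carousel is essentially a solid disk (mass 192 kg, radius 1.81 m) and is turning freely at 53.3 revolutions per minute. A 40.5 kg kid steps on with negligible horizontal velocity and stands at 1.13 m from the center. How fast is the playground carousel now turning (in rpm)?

ω_f ≈ 45.8 rpm

No external torque acts about the center; L_before = L_after.
I_p = ½(192)(1.81)² = 314.5 kg·m².
Added inertia Σmr² = (40.5)(1.13)² = 51.71 kg·m²; I_f = 314.5 + 51.71 = 366.2 kg·m².
ω_f = I_p ω_i / I_f = (314.5)(53.3) / 366.2 = 45.77 rpm.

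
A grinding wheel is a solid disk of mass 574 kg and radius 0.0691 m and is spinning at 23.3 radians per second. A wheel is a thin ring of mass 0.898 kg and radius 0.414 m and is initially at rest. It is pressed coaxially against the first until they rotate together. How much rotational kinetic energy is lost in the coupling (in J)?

ΔKE lost ≈ 37.6 J

No external torque acts about the common axis, so total angular momentum is conserved.
Moments of inertia: I_A = ½(574)(0.0691)² = 1.370 kg·m²; I_B = (0.898)(0.414)² = 0.1539 kg·m².
Taking A's sense as positive: L = (1.370)(23.3) = 31.93 kg·m²·rad/s.
Combined I = 1.370 + 0.1539 = 1.524 kg·m².
ω_f = L / I = 31.93 / 1.524 = 20.95 rad/s.
KE_i = ½ΣIω² = 372.0 J; KE_f = ½(1.524)(20.95)² = 334.4 J.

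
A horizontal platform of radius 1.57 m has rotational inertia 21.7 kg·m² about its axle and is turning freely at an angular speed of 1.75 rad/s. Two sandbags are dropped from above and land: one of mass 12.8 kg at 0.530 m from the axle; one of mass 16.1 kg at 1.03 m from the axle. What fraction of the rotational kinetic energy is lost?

No external torque acts about the axle; L_before = L_after.
Added inertia Σmr² = (12.8)(0.530)² + (16.1)(1.03)² = 20.68 kg·m²; I_f = 21.70 + 20.68 = 42.38 kg·m².
ω_f = I_p ω_i / I_f = (21.70)(1.75) / 42.38 = 0.8961 rad/s.
KE_i = ½(21.70)(1.750 rad/s)² = 33.23 J; KE_f = ½(42.38)(0.8961)² = 17.02 J.
Fraction lost = 0.4879.

fraction ≈ 0.488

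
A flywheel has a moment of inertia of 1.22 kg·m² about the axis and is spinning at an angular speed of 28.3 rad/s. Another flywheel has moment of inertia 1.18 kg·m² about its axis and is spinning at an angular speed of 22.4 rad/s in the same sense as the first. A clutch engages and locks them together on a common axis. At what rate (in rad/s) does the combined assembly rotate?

No external torque acts about the common axis, so total angular momentum is conserved.
Taking A's sense as positive: L = (1.220)(28.3) + (1.180)(22.4) = 60.96 kg·m²·rad/s.
Combined I = 1.220 + 1.180 = 2.400 kg·m².
ω_f = L / I = 60.96 / 2.400 = 25.40 rad/s.

|ω_f| ≈ 25.4 rad/s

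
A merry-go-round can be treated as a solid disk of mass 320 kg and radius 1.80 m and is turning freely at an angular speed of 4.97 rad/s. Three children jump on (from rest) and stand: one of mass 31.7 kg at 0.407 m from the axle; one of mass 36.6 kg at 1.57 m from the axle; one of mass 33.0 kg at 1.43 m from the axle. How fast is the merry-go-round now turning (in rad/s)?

No external torque acts about the axle; L_before = L_after.
I_p = ½(320)(1.80)² = 518.4 kg·m².
Added inertia Σmr² = (31.7)(0.407)² + (36.6)(1.57)² + (33.0)(1.43)² = 162.9 kg·m²; I_f = 518.4 + 162.9 = 681.3 kg·m².
ω_f = I_p ω_i / I_f = (518.4)(4.97) / 681.3 = 3.781 rad/s.

ω_f ≈ 3.78 rad/s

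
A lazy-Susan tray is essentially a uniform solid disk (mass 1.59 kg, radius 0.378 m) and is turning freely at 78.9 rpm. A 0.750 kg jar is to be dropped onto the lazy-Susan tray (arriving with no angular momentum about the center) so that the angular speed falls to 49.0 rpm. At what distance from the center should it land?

r ≈ 0.304 m

The added mass arrives with no angular momentum about the center, and any external torque about the center is negligible, so the system's angular momentum is conserved.
I_p = ½(1.59)(0.378)² = 0.1136 kg·m².
I_p ω_i = (I_p + m r²) ω_f ⇒ m r² = I_p(ω_i/ω_f − 1) = 0.1136(78.9/49.0 − 1) = 0.06931 kg·m².
r = √(0.06931/0.750) = 0.3040 m.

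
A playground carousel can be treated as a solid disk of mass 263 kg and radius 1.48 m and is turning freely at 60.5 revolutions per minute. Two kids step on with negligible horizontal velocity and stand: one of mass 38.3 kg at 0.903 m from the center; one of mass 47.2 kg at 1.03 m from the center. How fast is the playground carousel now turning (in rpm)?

No external torque acts about the center; L_before = L_after.
I_p = ½(263)(1.48)² = 288.0 kg·m².
Added inertia Σmr² = (38.3)(0.903)² + (47.2)(1.03)² = 81.30 kg·m²; I_f = 288.0 + 81.30 = 369.3 kg·m².
ω_f = I_p ω_i / I_f = (288.0)(60.5) / 369.3 = 47.18 rpm.

ω_f ≈ 47.2 rpm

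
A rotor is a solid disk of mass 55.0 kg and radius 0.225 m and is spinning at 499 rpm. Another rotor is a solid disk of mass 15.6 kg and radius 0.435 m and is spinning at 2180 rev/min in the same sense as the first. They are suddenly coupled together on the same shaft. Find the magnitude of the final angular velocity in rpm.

|ω_f| ≈ 1360 rpm

The coupling torques are internal; angular momentum about the shared axis is conserved.
Moments of inertia: I_A = ½(55.0)(0.225)² = 1.392 kg·m²; I_B = ½(15.6)(0.435)² = 1.476 kg·m².
Taking A's sense as positive: L = (1.392)(499) + (1.476)(2180) = 3912 kg·m²·rpm.
Combined I = 1.392 + 1.476 = 2.868 kg·m².
ω_f = L / I = 3912 / 2.868 = 1364 rpm.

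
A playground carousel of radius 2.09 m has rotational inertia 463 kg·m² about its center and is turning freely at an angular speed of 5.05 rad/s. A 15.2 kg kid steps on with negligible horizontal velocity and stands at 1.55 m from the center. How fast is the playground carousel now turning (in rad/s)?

The added mass arrives with no angular momentum about the center, and any external torque about the center is negligible, so the system's angular momentum is conserved.
Added inertia Σmr² = (15.2)(1.55)² = 36.52 kg·m²; I_f = 463.0 + 36.52 = 499.5 kg·m².
ω_f = I_p ω_i / I_f = (463.0)(5.05) / 499.5 = 4.681 rad/s.

ω_f ≈ 4.68 rad/s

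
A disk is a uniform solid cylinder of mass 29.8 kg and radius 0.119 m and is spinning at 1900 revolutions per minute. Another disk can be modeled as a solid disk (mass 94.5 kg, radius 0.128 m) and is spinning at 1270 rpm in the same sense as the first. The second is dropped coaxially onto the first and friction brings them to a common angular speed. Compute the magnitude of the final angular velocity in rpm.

No external torque acts about the common axis, so total angular momentum is conserved.
Moments of inertia: I_A = ½(29.8)(0.119)² = 0.2110 kg·m²; I_B = ½(94.5)(0.128)² = 0.7741 kg·m².
Taking A's sense as positive: L = (0.2110)(1900) + (0.7741)(1270) = 1384 kg·m²·rpm.
Combined I = 0.2110 + 0.7741 = 0.9851 kg·m².
ω_f = L / I = 1384 / 0.9851 = 1405 rpm.

|ω_f| ≈ 1400 rpm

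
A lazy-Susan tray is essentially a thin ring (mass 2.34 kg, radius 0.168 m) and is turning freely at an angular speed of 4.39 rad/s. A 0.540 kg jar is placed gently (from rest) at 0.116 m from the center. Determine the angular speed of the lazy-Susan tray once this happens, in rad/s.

ω_f ≈ 3.95 rad/s

No external torque acts about the center; L_before = L_after.
I_p = (2.34)(0.168)² = 0.06604 kg·m².
Added inertia Σmr² = (0.540)(0.116)² = 0.007266 kg·m²; I_f = 0.06604 + 0.007266 = 0.07331 kg·m².
ω_f = I_p ω_i / I_f = (0.06604)(4.39) / 0.07331 = 3.955 rad/s.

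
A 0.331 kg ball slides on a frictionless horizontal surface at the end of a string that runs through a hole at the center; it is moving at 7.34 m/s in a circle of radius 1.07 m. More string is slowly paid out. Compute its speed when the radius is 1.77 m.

The only horizontal force on the mass is along the cord (radial), so it exerts no torque about the hole and angular momentum m v r is conserved.
v₂ = v₁ r₁ / r₂ = (7.34)(1.07) / (1.77) = 4.437 m/s.

v₂ ≈ 4.44 m/s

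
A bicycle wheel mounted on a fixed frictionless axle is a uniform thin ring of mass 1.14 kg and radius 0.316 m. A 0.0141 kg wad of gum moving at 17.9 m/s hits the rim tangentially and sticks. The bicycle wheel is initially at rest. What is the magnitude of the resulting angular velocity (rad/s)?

|ω_f| ≈ 0.692 rad/s

About the axle the impulsive forces during the collision are internal, so angular momentum about that axis is conserved.
I_p = (1.14)(0.316)² = 0.1138 kg·m². Taking the sense of the wad of gum's angular momentum as positive, L_{wad} = m v R = (0.0141)(17.9)(0.316) = 0.07976 kg·m²/s.
L_i = 0 + 0.07976 = 0.07976 kg·m²/s.
After sticking, I_f = I_p + m R² = 0.1138 + (0.0141)(0.316)² = 0.1152 kg·m².
ω_f = L_i / I_f = 0.07976 / 0.1152 = 0.6921 rad/s.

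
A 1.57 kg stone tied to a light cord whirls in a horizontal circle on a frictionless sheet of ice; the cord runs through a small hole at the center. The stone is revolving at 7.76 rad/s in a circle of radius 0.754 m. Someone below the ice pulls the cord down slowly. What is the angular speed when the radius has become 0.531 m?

ω₂ ≈ 15.6 rad/s

The constraining force is radial, so m r² ω about the center is conserved.
ω₂ = ω₁ (r₁/r₂)² = (7.76)(0.754/0.531)² = 15.65 rad/s.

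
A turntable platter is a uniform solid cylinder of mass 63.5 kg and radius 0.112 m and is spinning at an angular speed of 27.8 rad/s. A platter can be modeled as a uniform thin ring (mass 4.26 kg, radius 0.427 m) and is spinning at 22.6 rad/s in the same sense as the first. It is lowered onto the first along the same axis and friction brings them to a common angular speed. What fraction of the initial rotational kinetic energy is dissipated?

fraction ≈ 0.0101

No external torque acts about the common axis, so total angular momentum is conserved.
Moments of inertia: I_A = ½(63.5)(0.112)² = 0.3983 kg·m²; I_B = (4.26)(0.427)² = 0.7767 kg·m².
Taking A's sense as positive: L = (0.3983)(27.8) + (0.7767)(22.6) = 28.63 kg·m²·rad/s.
Combined I = 0.3983 + 0.7767 = 1.175 kg·m².
ω_f = L / I = 28.63 / 1.175 = 24.36 rad/s.
KE_i = ½ΣIω² = 352.3 J; KE_f = ½(1.175)(24.36)² = 348.7 J.
Fraction dissipated = (KE_i − KE_f)/KE_i = 0.01010.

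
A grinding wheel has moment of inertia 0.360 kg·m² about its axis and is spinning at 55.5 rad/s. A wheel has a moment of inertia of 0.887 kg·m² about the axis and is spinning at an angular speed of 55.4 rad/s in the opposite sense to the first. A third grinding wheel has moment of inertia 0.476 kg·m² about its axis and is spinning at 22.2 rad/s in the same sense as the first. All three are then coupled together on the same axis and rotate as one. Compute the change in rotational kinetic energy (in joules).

ΔKE ≈ -1930 J

No external torque acts about the common axis, so total angular momentum is conserved.
Taking A's sense as positive: L = (0.3600)(55.5) − (0.8870)(55.4) + (0.4760)(22.2) = -18.59 kg·m²·rad/s.
Combined I = 0.3600 + 0.8870 + 0.4760 = 1.723 kg·m².
ω_f = L / I = -18.59 / 1.723 = -10.79 rad/s.
KE_i = ½ΣIω² = 2033 J; KE_f = ½(1.723)(10.79)² = 100.3 J.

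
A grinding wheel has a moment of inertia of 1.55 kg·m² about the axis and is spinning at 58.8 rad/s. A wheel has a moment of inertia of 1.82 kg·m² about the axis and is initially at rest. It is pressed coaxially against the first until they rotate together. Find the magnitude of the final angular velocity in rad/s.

|ω_f| ≈ 27.0 rad/s

The coupling torques are internal; angular momentum about the shared axis is conserved.
Taking A's sense as positive: L = (1.550)(58.8) = 91.14 kg·m²·rad/s.
Combined I = 1.550 + 1.820 = 3.370 kg·m².
ω_f = L / I = 91.14 / 3.370 = 27.04 rad/s.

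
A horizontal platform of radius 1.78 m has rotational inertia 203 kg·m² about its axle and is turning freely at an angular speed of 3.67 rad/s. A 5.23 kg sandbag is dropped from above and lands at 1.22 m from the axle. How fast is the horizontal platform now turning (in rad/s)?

ω_f ≈ 3.53 rad/s

The added mass arrives with no angular momentum about the axle, and any external torque about the axle is negligible, so the system's angular momentum is conserved.
Added inertia Σmr² = (5.23)(1.22)² = 7.784 kg·m²; I_f = 203.0 + 7.784 = 210.8 kg·m².
ω_f = I_p ω_i / I_f = (203.0)(3.67) / 210.8 = 3.534 rad/s.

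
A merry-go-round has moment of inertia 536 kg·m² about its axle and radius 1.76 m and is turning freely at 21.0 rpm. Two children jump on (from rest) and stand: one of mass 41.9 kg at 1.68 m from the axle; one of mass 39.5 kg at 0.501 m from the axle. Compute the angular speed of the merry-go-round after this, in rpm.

ω_f ≈ 16.9 rpm

No external torque acts about the axle; L_before = L_after.
Added inertia Σmr² = (41.9)(1.68)² + (39.5)(0.501)² = 128.2 kg·m²; I_f = 536.0 + 128.2 = 664.2 kg·m².
ω_f = I_p ω_i / I_f = (536.0)(21.0) / 664.2 = 16.95 rpm.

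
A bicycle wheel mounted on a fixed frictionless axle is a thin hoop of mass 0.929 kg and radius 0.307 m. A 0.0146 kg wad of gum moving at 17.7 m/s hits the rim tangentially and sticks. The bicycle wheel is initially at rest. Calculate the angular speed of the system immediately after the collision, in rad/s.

|ω_f| ≈ 0.892 rad/s

About the axle the impulsive forces during the collision are internal, so angular momentum about that axis is conserved.
I_p = (0.929)(0.307)² = 0.08756 kg·m². Taking the sense of the wad of gum's angular momentum as positive, L_{wad} = m v R = (0.0146)(17.7)(0.307) = 0.07933 kg·m²/s.
L_i = 0 + 0.07933 = 0.07933 kg·m²/s.
After sticking, I_f = I_p + m R² = 0.08756 + (0.0146)(0.307)² = 0.08893 kg·m².
ω_f = L_i / I_f = 0.07933 / 0.08893 = 0.8921 rad/s.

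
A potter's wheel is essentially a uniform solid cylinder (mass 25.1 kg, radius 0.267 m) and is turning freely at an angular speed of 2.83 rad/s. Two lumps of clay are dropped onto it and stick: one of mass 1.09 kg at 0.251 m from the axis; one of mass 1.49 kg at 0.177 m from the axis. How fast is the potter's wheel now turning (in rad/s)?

The added mass arrives with no angular momentum about the axis, and any external torque about the axis is negligible, so the system's angular momentum is conserved.
I_p = ½(25.1)(0.267)² = 0.8947 kg·m².
Added inertia Σmr² = (1.09)(0.251)² + (1.49)(0.177)² = 0.1154 kg·m²; I_f = 0.8947 + 0.1154 = 1.010 kg·m².
ω_f = I_p ω_i / I_f = (0.8947)(2.83) / 1.010 = 2.507 rad/s.

ω_f ≈ 2.51 rad/s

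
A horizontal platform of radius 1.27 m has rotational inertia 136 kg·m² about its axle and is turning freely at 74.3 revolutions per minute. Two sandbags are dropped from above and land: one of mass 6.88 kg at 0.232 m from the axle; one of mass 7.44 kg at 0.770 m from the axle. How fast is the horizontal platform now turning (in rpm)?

The added mass arrives with no angular momentum about the axle, and any external torque about the axle is negligible, so the system's angular momentum is conserved.
Added inertia Σmr² = (6.88)(0.232)² + (7.44)(0.770)² = 4.781 kg·m²; I_f = 136.0 + 4.781 = 140.8 kg·m².
ω_f = I_p ω_i / I_f = (136.0)(74.3) / 140.8 = 71.78 rpm.

ω_f ≈ 71.8 rpm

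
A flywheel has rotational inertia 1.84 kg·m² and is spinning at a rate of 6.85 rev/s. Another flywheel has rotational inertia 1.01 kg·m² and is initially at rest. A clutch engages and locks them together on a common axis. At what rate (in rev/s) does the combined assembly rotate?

The coupling torques are internal; angular momentum about the shared axis is conserved.
Taking A's sense as positive: L = (1.840)(6.85) = 12.60 kg·m²·rev/s.
Combined I = 1.840 + 1.010 = 2.850 kg·m².
ω_f = L / I = 12.60 / 2.850 = 4.422 rev/s.

|ω_f| ≈ 4.42 rev/s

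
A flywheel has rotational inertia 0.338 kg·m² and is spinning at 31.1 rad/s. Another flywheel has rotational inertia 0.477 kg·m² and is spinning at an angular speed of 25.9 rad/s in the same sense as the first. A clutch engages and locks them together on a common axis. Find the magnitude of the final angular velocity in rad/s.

No external torque acts about the common axis, so total angular momentum is conserved.
Taking A's sense as positive: L = (0.3380)(31.1) + (0.4770)(25.9) = 22.87 kg·m²·rad/s.
Combined I = 0.3380 + 0.4770 = 0.8150 kg·m².
ω_f = L / I = 22.87 / 0.8150 = 28.06 rad/s.

|ω_f| ≈ 28.1 rad/s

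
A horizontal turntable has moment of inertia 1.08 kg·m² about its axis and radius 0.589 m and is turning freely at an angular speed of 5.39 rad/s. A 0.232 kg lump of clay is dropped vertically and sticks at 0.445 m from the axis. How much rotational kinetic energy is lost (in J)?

energy lost ≈ 0.640 J

The added mass arrives with no angular momentum about the axis, and any external torque about the axis is negligible, so the system's angular momentum is conserved.
Added inertia Σmr² = (0.232)(0.445)² = 0.04594 kg·m²; I_f = 1.080 + 0.04594 = 1.126 kg·m².
ω_f = I_p ω_i / I_f = (1.080)(5.39) / 1.126 = 5.170 rad/s.
KE_i = ½(1.080)(5.390 rad/s)² = 15.69 J; KE_f = ½(1.126)(5.170)² = 15.05 J.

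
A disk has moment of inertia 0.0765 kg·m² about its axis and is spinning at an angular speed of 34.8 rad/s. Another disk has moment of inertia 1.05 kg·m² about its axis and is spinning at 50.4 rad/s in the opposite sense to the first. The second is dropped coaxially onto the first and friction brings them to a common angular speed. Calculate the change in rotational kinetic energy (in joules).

The coupling torques are internal; angular momentum about the shared axis is conserved.
Taking A's sense as positive: L = (0.07650)(34.8) − (1.050)(50.4) = -50.26 kg·m²·rad/s.
Combined I = 0.07650 + 1.050 = 1.127 kg·m².
ω_f = L / I = -50.26 / 1.127 = -44.61 rad/s.
KE_i = ½ΣIω² = 1380 J; KE_f = ½(1.127)(44.61)² = 1121 J.

ΔKE ≈ -259 J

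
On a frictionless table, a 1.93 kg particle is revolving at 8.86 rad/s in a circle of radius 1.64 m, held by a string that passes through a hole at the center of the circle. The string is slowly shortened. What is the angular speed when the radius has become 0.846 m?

No torque about the axis ⇒ m r₁² ω₁ = m r₂² ω₂.
ω₂ = ω₁ (r₁/r₂)² = (8.86)(1.64/0.846)² = 33.30 rad/s.

ω₂ ≈ 33.3 rad/s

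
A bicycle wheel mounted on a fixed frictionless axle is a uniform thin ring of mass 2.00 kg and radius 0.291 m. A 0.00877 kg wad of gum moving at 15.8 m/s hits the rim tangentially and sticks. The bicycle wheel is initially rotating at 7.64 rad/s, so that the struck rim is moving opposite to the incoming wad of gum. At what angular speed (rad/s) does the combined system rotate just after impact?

|ω_f| ≈ 7.37 rad/s

The axle reaction passes through the axle and exerts no torque about it; angular momentum about the axle is conserved through the impact.
I_p = (2.00)(0.291)² = 0.1694 kg·m². Taking the sense of the wad of gum's angular momentum as positive, L_{wad} = m v R = (0.00877)(15.8)(0.291) = 0.04032 kg·m²/s.
L_i = −I_p ω_p + m v R = −(0.1694)(7.64) + 0.04032 = -1.254 kg·m²/s.
After sticking, I_f = I_p + m R² = 0.1694 + (0.00877)(0.291)² = 0.1701 kg·m².
ω_f = L_i / I_f = -1.254 / 0.1701 = -7.370 rad/s.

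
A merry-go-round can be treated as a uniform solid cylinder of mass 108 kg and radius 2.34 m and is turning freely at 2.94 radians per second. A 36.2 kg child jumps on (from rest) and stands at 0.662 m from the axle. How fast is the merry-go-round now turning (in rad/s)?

ω_f ≈ 2.79 rad/s

No external torque acts about the axle; L_before = L_after.
I_p = ½(108)(2.34)² = 295.7 kg·m².
Added inertia Σmr² = (36.2)(0.662)² = 15.86 kg·m²; I_f = 295.7 + 15.86 = 311.5 kg·m².
ω_f = I_p ω_i / I_f = (295.7)(2.94) / 311.5 = 2.790 rad/s.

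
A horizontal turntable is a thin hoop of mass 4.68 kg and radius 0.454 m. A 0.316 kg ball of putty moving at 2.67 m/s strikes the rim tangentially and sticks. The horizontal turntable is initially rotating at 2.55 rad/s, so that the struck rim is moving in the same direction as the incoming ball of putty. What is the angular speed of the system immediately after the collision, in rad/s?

About the axle the impulsive forces during the collision are internal, so angular momentum about that axis is conserved.
I_p = (4.68)(0.454)² = 0.9646 kg·m². Taking the sense of the ball of putty's angular momentum as positive, L_{ball} = m v R = (0.316)(2.67)(0.454) = 0.3830 kg·m²/s.
L_i = +I_p ω_p + m v R = +(0.9646)(2.55) + 0.3830 = 2.843 kg·m²/s.
After sticking, I_f = I_p + m R² = 0.9646 + (0.316)(0.454)² = 1.030 kg·m².
ω_f = L_i / I_f = 2.843 / 1.030 = 2.761 rad/s.

|ω_f| ≈ 2.76 rad/s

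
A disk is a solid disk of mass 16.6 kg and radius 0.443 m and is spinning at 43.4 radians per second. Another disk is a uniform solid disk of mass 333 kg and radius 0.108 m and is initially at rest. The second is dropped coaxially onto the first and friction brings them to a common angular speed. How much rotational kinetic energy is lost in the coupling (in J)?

The coupling torques are internal; angular momentum about the shared axis is conserved.
Moments of inertia: I_A = ½(16.6)(0.443)² = 1.629 kg·m²; I_B = ½(333)(0.108)² = 1.942 kg·m².
Taking A's sense as positive: L = (1.629)(43.4) = 70.69 kg·m²·rad/s.
Combined I = 1.629 + 1.942 = 3.571 kg·m².
ω_f = L / I = 70.69 / 3.571 = 19.80 rad/s.
KE_i = ½ΣIω² = 1534 J; KE_f = ½(3.571)(19.80)² = 699.7 J.

ΔKE lost ≈ 834 J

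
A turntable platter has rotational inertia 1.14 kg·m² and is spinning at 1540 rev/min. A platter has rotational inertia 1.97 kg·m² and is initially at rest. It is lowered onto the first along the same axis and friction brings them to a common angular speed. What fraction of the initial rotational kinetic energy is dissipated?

fraction ≈ 0.633

No external torque acts about the common axis, so total angular momentum is conserved.
Taking A's sense as positive: L = (1.140)(1540) = 1756 kg·m²·rpm.
Combined I = 1.140 + 1.970 = 3.110 kg·m².
ω_f = L / I = 1756 / 3.110 = 564.5 rpm.
KE_i = ½ΣIω² = 14820 J; KE_f = ½(3.110)(59.11)² = 5434 J.
Fraction dissipated = (KE_i − KE_f)/KE_i = 0.6334.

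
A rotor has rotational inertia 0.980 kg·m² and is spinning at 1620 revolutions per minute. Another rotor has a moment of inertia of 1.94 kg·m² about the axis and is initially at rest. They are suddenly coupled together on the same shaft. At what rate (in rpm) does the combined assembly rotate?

|ω_f| ≈ 544 rpm

No external torque acts about the common axis, so total angular momentum is conserved.
Taking A's sense as positive: L = (0.9800)(1620) = 1588 kg·m²·rpm.
Combined I = 0.9800 + 1.940 = 2.920 kg·m².
ω_f = L / I = 1588 / 2.920 = 543.7 rpm.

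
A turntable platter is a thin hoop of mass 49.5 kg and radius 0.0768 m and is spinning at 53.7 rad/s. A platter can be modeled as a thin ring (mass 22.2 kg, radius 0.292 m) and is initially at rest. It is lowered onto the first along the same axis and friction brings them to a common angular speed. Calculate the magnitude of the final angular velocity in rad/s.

|ω_f| ≈ 7.18 rad/s

The coupling torques are internal; angular momentum about the shared axis is conserved.
Moments of inertia: I_A = (49.5)(0.0768)² = 0.2920 kg·m²; I_B = (22.2)(0.292)² = 1.893 kg·m².
Taking A's sense as positive: L = (0.2920)(53.7) = 15.68 kg·m²·rad/s.
Combined I = 0.2920 + 1.893 = 2.185 kg·m².
ω_f = L / I = 15.68 / 2.185 = 7.176 rad/s.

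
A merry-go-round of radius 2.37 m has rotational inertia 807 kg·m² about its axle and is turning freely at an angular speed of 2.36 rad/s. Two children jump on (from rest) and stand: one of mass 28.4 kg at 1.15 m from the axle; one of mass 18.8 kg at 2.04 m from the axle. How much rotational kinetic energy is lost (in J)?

energy lost ≈ 282 J

The added mass arrives with no angular momentum about the axle, and any external torque about the axle is negligible, so the system's angular momentum is conserved.
Added inertia Σmr² = (28.4)(1.15)² + (18.8)(2.04)² = 115.8 kg·m²; I_f = 807.0 + 115.8 = 922.8 kg·m².
ω_f = I_p ω_i / I_f = (807.0)(2.36) / 922.8 = 2.064 rad/s.
KE_i = ½(807.0)(2.360 rad/s)² = 2247 J; KE_f = ½(922.8)(2.064)² = 1965 J.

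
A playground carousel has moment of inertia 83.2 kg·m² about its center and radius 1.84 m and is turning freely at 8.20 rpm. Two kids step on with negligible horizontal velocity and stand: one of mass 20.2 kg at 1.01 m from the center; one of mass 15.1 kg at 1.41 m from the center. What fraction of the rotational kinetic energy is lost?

No external torque acts about the center; L_before = L_after.
Added inertia Σmr² = (20.2)(1.01)² + (15.1)(1.41)² = 50.63 kg·m²; I_f = 83.20 + 50.63 = 133.8 kg·m².
ω_f = I_p ω_i / I_f = (83.20)(8.20) / 133.8 = 5.098 rpm.
KE_i = ½(83.20)(0.8587 rad/s)² = 30.67 J; KE_f = ½(133.8)(0.5339)² = 19.07 J.
Fraction lost = 0.3783.

fraction ≈ 0.378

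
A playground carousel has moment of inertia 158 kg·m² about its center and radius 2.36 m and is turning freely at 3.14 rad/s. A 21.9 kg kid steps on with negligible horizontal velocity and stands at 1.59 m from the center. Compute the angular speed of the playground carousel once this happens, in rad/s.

No external torque acts about the center; L_before = L_after.
Added inertia Σmr² = (21.9)(1.59)² = 55.37 kg·m²; I_f = 158.0 + 55.37 = 213.4 kg·m².
ω_f = I_p ω_i / I_f = (158.0)(3.14) / 213.4 = 2.325 rad/s.

ω_f ≈ 2.33 rad/s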